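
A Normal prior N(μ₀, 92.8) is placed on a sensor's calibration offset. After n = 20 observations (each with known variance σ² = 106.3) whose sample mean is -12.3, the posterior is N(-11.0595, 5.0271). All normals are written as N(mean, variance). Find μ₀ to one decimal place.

μ₀ = 10.6

The posterior mean is a precision-weighted average: μ_n = (τ₀μ₀ + τ_data·x̄)/(τ₀+τ_data), with τ₀=1/σ₀² and τ_data=n/σ².
Here τ₀ = 1/92.8 = 0.010776 and τ_data = 20/106.3 = 0.188147, so τ_n = 0.198923.
Rearranging for μ₀: μ₀ = (μ_n·τ_n − τ_data·x̄)/τ₀ = (-11.0595·0.198923 − 0.188147·-12.3) / 0.010776 = 0.114219/0.010776 ≈ 10.6.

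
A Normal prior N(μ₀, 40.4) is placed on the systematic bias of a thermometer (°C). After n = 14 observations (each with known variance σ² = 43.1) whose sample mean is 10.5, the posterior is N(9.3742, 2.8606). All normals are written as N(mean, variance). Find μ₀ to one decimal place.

μ₀ = -5.4

The posterior mean is a precision-weighted average: μ_n = (τ₀μ₀ + τ_data·x̄)/(τ₀+τ_data), with τ₀=1/σ₀² and τ_data=n/σ².
Here τ₀ = 1/40.4 = 0.024752 and τ_data = 14/43.1 = 0.324826, so τ_n = 0.349578.
Rearranging for μ₀: μ₀ = (μ_n·τ_n − τ_data·x̄)/τ₀ = (9.3742·0.349578 − 0.324826·10.5) / 0.024752 = -0.133659/0.024752 ≈ -5.4.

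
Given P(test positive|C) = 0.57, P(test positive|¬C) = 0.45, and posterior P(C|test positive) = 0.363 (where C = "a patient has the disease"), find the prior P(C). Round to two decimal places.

P(C) = 0.31

Bayes' rule in odds form gives O(C|E) = O(C)·[P(E|C)/P(E|¬C)], hence O(C) = O(C|E)/LR.
Posterior odds = 0.363/(1−0.363) = 0.5699. LR = 0.57/0.45 = 1.2667.
Prior odds = 0.5699/1.2667 = 0.4499, so P(C) = 0.4499/(1+0.4499) ≈ 0.31.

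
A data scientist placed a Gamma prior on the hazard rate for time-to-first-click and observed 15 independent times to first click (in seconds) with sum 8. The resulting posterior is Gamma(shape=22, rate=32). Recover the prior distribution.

Gamma(shape=7, rate=24)

Gamma–exponential conjugacy: posterior shape = α + n, posterior rate = β + Σtᵢ.
So α = 22 − 15 = 7 and β = 32 − 8 = 24.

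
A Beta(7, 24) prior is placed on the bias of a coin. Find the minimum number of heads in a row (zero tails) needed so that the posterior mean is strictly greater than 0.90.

k = 210

After k heads and 0 tails the posterior is Beta(7+k, 24), with mean (7+k)/(7+24+k).
Set (7+k)/(31+k) > 0.90 and solve: k > (0.90·31 − 7)/(1 − 0.90) = 209.000.
The smallest integer exceeding 209.000 is 210.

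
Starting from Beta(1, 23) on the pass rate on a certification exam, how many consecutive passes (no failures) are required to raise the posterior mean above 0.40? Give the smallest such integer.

k = 15

After k passes and 0 failures the posterior is Beta(1+k, 23), with mean (1+k)/(1+23+k).
Set (1+k)/(24+k) > 0.40 and solve: k > (0.40·24 − 1)/(1 − 0.40) = 14.333.
The smallest integer exceeding 14.333 is 15, and checking k=15: (16)/(39) = 0.4103 > 0.40.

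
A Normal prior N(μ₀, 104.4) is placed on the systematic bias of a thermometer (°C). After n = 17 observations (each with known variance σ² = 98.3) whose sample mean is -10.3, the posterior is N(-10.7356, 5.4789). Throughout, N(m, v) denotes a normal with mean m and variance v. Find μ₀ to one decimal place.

The posterior mean is a precision-weighted average: μ_n = (τ₀μ₀ + τ_data·x̄)/(τ₀+τ_data), with τ₀=1/σ₀² and τ_data=n/σ².
Here τ₀ = 1/104.4 = 0.009579 and τ_data = 17/98.3 = 0.172940, so τ_n = 0.182519.
Rearranging for μ₀: μ₀ = (μ_n·τ_n − τ_data·x̄)/τ₀ = (-10.7356·0.182519 − 0.172940·-10.3) / 0.009579 = -0.178169/0.009579 ≈ -18.6.

μ₀ = -18.6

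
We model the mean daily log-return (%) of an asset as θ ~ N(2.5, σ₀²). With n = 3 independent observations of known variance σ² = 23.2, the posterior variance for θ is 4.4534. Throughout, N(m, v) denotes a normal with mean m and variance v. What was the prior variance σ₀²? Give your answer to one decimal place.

σ₀² = 10.5

For the Normal–Normal model with known σ², precisions add: τ_n = τ₀ + n/σ².
So 1/σ₀² = 1/4.4534 − 3/23.2 = 0.224548 − 0.129310 = 0.095238.
Hence σ₀² = 1/0.095238 ≈ 10.5.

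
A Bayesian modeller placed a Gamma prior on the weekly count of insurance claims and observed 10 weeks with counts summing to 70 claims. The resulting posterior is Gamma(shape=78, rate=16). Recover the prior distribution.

A Gamma(α, β) prior (rate parametrization) on a Poisson rate with n observations summing to S gives posterior Gamma(α+S, β+n).
So α = 78 − 70 = 8 and β = 16 − 10 = 6.

Gamma(shape=8, rate=6)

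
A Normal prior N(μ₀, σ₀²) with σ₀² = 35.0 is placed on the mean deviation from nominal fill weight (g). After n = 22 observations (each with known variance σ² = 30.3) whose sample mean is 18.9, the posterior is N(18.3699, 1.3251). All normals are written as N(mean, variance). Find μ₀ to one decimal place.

μ₀ = 4.9

The posterior mean is a precision-weighted average: μ_n = (τ₀μ₀ + τ_data·x̄)/(τ₀+τ_data), with τ₀=1/σ₀² and τ_data=n/σ².
Here τ₀ = 1/35.0 = 0.028571 and τ_data = 22/30.3 = 0.726073, so τ_n = 0.754644.
Rearranging for μ₀: μ₀ = (μ_n·τ_n − τ_data·x̄)/τ₀ = (18.3699·0.754644 − 0.726073·18.9) / 0.028571 = 0.139955/0.028571 ≈ 4.9.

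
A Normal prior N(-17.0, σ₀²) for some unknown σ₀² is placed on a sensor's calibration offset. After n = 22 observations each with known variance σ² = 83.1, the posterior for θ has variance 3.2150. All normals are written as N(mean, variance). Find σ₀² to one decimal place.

For the Normal–Normal model with known σ², precisions add: τ_n = τ₀ + n/σ².
So 1/σ₀² = 1/3.2150 − 22/83.1 = 0.311042 − 0.264741 = 0.046301.
Hence σ₀² = 1/0.046301 ≈ 21.6.

σ₀² = 21.6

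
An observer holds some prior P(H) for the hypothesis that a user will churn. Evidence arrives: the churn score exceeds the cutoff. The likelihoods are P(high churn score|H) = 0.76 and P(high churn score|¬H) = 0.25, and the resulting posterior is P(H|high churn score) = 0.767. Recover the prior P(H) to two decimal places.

In odds form, posterior odds = prior odds × likelihood ratio, so prior odds = posterior odds ÷ LR.
Posterior odds = 0.767/(1−0.767) = 3.2918. LR = 0.76/0.25 = 3.0400.
Prior odds = 3.2918/3.0400 = 1.0828, so P(H) = 1.0828/(1+1.0828) ≈ 0.52.

P(H) = 0.52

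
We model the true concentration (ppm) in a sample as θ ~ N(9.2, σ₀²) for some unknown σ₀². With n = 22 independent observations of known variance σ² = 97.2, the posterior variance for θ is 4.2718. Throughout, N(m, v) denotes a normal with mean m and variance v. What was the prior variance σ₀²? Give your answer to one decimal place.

For the Normal–Normal model with known σ², precisions add: τ_n = τ₀ + n/σ².
So 1/σ₀² = 1/4.2718 − 22/97.2 = 0.234093 − 0.226337 = 0.007756.
Hence σ₀² = 1/0.007756 ≈ 128.9.

σ₀² = 128.9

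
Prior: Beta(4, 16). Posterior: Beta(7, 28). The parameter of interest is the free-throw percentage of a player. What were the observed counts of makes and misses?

A Beta(α, β) prior with s successes and f failures in binomial data gives a Beta(α+s, β+f) posterior.
Match parameters: s=7−4=3, f=28−16=12.

3 makes and 12 misses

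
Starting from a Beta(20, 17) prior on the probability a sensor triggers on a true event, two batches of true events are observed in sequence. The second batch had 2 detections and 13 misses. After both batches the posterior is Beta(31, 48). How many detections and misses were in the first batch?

Because Beta–binomial updating is additive in the counts, the combined data contributed (α_post−α_prior, β_post−β_prior) successes and failures.
Total across both batches: 31−20=11 detections, 48−17=31 misses.
Subtract the second batch: 11−2=9 detections and 31−13=18 misses.

9 detections and 18 misses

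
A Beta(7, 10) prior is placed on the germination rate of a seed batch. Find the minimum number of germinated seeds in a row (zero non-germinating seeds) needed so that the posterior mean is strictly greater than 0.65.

k = 12

After k germinated seeds and 0 non-germinating seeds the posterior is Beta(7+k, 10), with mean (7+k)/(7+10+k).
Set (7+k)/(17+k) > 0.65 and solve: k > (0.65·17 − 7)/(1 − 0.65) = 11.571.
The smallest integer exceeding 11.571 is 12, and checking k=12: (19)/(29) = 0.6552 > 0.65.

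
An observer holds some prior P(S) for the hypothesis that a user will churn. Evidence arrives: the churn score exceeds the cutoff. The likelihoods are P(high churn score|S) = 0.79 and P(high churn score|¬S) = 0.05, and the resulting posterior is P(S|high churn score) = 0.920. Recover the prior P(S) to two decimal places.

P(S) = 0.42

Bayes' rule in odds form gives O(S|E) = O(S)·[P(E|S)/P(E|¬S)], hence O(S) = O(S|E)/LR.
Posterior odds = 0.920/(1−0.920) = 11.5000. LR = 0.79/0.05 = 15.8000.
Prior odds = 11.5000/15.8000 = 0.7278, so P(S) = 0.7278/(1+0.7278) ≈ 0.42.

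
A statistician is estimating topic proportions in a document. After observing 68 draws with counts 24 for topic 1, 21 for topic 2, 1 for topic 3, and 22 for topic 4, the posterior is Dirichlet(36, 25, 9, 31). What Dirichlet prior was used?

For a Dirichlet(α) prior with multinomial counts c, the posterior is Dirichlet(α + c) componentwise.
Subtract each count from the matching posterior parameter: 36−24=12, 25−21=4, 9−1=8, 31−22=9.

Dirichlet(12, 4, 8, 9)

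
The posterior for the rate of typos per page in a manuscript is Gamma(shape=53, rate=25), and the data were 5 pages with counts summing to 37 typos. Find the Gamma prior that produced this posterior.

Gamma–Poisson conjugacy: posterior shape = α + Σxᵢ, posterior rate = β + n.
So α = 53 − 37 = 16 and β = 25 − 5 = 20.

Gamma(shape=16, rate=20)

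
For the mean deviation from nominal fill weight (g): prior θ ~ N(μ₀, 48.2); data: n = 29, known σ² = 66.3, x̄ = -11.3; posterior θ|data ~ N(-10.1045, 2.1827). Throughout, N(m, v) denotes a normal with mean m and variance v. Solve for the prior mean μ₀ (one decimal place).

μ₀ = 15.1

With known observation variance, the Normal–Normal posterior has precision τ_n = τ₀ + n/σ² and mean μ_n = (τ₀μ₀ + (n/σ²)x̄)/τ_n.
Here τ₀ = 1/48.2 = 0.020747 and τ_data = 29/66.3 = 0.437406, so τ_n = 0.458153.
Rearranging for μ₀: μ₀ = (μ_n·τ_n − τ_data·x̄)/τ₀ = (-10.1045·0.458153 − 0.437406·-11.3) / 0.020747 = 0.313281/0.020747 ≈ 15.1.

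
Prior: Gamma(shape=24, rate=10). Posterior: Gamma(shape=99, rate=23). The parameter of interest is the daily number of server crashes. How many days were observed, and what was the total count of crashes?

Gamma–Poisson conjugacy: posterior shape = α + Σxᵢ, posterior rate = β + n.
Matching: Σxᵢ = 99 − 24 = 75 and n = 23 − 10 = 13.

n = 13 days with total 75 crashes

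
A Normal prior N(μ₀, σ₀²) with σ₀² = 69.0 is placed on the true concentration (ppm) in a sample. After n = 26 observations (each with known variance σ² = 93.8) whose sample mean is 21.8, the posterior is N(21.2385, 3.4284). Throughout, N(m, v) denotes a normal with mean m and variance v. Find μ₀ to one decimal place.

With known observation variance, the Normal–Normal posterior has precision τ_n = τ₀ + n/σ² and mean μ_n = (τ₀μ₀ + (n/σ²)x̄)/τ_n.
Here τ₀ = 1/69.0 = 0.014493 and τ_data = 26/93.8 = 0.277186, so τ_n = 0.291679.
Rearranging for μ₀: μ₀ = (μ_n·τ_n − τ_data·x̄)/τ₀ = (21.2385·0.291679 − 0.277186·21.8) / 0.014493 = 0.152170/0.014493 ≈ 10.5.

μ₀ = 10.5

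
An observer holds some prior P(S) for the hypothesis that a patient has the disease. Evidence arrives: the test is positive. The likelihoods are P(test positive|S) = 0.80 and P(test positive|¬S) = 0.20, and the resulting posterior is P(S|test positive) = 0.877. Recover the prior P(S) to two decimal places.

In odds form, posterior odds = prior odds × likelihood ratio, so prior odds = posterior odds ÷ LR.
Posterior odds = 0.877/(1−0.877) = 7.1301. LR = 0.80/0.20 = 4.0000.
Prior odds = 7.1301/4.0000 = 1.7825, so P(S) = 1.7825/(1+1.7825) ≈ 0.64.

P(S) = 0.64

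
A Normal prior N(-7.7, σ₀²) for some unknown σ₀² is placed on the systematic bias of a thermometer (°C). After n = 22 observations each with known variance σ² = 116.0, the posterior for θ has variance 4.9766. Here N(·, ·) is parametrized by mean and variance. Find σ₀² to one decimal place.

σ₀² = 88.6

For the Normal–Normal model with known σ², precisions add: τ_n = τ₀ + n/σ².
So 1/σ₀² = 1/4.9766 − 22/116.0 = 0.200940 − 0.189655 = 0.011285.
Hence σ₀² = 1/0.011285 ≈ 88.6.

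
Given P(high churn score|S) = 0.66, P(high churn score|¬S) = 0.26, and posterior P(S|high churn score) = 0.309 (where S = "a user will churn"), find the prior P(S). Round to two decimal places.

Bayes' rule in odds form gives O(S|E) = O(S)·[P(E|S)/P(E|¬S)], hence O(S) = O(S|E)/LR.
Posterior odds = 0.309/(1−0.309) = 0.4472. LR = 0.66/0.26 = 2.5385.
Prior odds = 0.4472/2.5385 = 0.1762, so P(S) = 0.1762/(1+0.1762) ≈ 0.15.

P(S) = 0.15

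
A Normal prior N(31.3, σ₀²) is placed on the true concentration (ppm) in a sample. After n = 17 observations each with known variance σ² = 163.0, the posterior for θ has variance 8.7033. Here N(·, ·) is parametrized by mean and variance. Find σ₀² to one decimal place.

σ₀² = 94.3

For the Normal–Normal model with known σ², precisions add: τ_n = τ₀ + n/σ².
So 1/σ₀² = 1/8.7033 − 17/163.0 = 0.114899 − 0.104294 = 0.010605.
Hence σ₀² = 1/0.010605 ≈ 94.3.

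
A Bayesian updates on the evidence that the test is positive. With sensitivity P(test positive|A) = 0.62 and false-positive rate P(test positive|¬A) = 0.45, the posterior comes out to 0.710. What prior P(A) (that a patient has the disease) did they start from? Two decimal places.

P(A) = 0.64

In odds form, posterior odds = prior odds × likelihood ratio, so prior odds = posterior odds ÷ LR.
Posterior odds = 0.710/(1−0.710) = 2.4483. LR = 0.62/0.45 = 1.3778.
Prior odds = 2.4483/1.3778 = 1.7770, so P(A) = 1.7770/(1+1.7770) ≈ 0.64.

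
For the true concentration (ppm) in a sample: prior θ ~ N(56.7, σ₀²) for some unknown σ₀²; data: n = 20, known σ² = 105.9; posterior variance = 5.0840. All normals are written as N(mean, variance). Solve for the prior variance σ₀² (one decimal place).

σ₀² = 127.6

Posterior precision equals prior precision plus data precision: 1/σ_n² = 1/σ₀² + n/σ².
So 1/σ₀² = 1/5.0840 − 20/105.9 = 0.196696 − 0.188857 = 0.007839.
Hence σ₀² = 1/0.007839 ≈ 127.6.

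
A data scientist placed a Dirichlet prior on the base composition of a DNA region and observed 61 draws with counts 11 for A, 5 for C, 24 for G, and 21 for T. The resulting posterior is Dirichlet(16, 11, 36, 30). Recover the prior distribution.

Dirichlet(5, 6, 12, 9)

For a Dirichlet(α) prior with multinomial counts c, the posterior is Dirichlet(α + c) componentwise.
Subtract each count from the matching posterior parameter: 16−11=5, 11−5=6, 36−24=12, 30−21=9.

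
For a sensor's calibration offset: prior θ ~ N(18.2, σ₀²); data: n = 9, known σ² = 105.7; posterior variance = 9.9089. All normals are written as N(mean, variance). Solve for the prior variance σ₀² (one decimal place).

Posterior precision equals prior precision plus data precision: 1/σ_n² = 1/σ₀² + n/σ².
So 1/σ₀² = 1/9.9089 − 9/105.7 = 0.100919 − 0.085147 = 0.015772.
Hence σ₀² = 1/0.015772 ≈ 63.4.

σ₀² = 63.4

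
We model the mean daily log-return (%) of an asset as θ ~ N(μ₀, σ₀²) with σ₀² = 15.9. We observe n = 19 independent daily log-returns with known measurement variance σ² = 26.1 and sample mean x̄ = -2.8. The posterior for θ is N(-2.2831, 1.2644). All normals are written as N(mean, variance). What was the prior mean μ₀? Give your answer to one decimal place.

The posterior mean is a precision-weighted average: μ_n = (τ₀μ₀ + τ_data·x̄)/(τ₀+τ_data), with τ₀=1/σ₀² and τ_data=n/σ².
Here τ₀ = 1/15.9 = 0.062893 and τ_data = 19/26.1 = 0.727969, so τ_n = 0.790862.
Rearranging for μ₀: μ₀ = (μ_n·τ_n − τ_data·x̄)/τ₀ = (-2.2831·0.790862 − 0.727969·-2.8) / 0.062893 = 0.232696/0.062893 ≈ 3.7.

μ₀ = 3.7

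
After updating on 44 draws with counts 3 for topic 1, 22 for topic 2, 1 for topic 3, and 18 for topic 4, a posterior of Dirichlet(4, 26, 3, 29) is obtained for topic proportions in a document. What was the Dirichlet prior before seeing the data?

Dirichlet(1, 4, 2, 11)

For a Dirichlet(α) prior with multinomial counts c, the posterior is Dirichlet(α + c) componentwise.
Subtract each count from the matching posterior parameter: 4−3=1, 26−22=4, 3−1=2, 29−18=11.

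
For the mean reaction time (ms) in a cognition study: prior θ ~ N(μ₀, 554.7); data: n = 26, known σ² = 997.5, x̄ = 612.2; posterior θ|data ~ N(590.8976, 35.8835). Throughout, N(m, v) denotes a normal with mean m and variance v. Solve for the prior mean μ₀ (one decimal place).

The posterior mean is a precision-weighted average: μ_n = (τ₀μ₀ + τ_data·x̄)/(τ₀+τ_data), with τ₀=1/σ₀² and τ_data=n/σ².
Here τ₀ = 1/554.7 = 0.001803 and τ_data = 26/997.5 = 0.026065, so τ_n = 0.027868.
Rearranging for μ₀: μ₀ = (μ_n·τ_n − τ_data·x̄)/τ₀ = (590.8976·0.027868 − 0.026065·612.2) / 0.001803 = 0.510141/0.001803 ≈ 282.9.

μ₀ = 282.9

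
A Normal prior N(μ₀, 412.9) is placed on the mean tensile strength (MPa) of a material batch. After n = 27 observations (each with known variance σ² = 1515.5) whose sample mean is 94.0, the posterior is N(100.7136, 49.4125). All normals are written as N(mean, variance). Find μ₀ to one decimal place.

μ₀ = 150.1

The posterior mean is a precision-weighted average: μ_n = (τ₀μ₀ + τ_data·x̄)/(τ₀+τ_data), with τ₀=1/σ₀² and τ_data=n/σ².
Here τ₀ = 1/412.9 = 0.002422 and τ_data = 27/1515.5 = 0.017816, so τ_n = 0.020238.
Rearranging for μ₀: μ₀ = (μ_n·τ_n − τ_data·x̄)/τ₀ = (100.7136·0.020238 − 0.017816·94.0) / 0.002422 = 0.363538/0.002422 ≈ 150.1.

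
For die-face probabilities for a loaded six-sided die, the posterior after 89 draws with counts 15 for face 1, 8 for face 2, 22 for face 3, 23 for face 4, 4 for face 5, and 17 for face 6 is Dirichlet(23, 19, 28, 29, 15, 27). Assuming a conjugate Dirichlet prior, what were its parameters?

Dirichlet(8, 11, 6, 6, 11, 10)

For a Dirichlet(α) prior with multinomial counts c, the posterior is Dirichlet(α + c) componentwise.
Subtract each count from the matching posterior parameter: 23−15=8, 19−8=11, 28−22=6, 29−23=6, 15−4=11, 27−17=10.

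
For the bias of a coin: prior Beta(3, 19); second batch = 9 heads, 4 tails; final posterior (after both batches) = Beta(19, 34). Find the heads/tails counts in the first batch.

Sequential conjugate updates are equivalent to a single update on the pooled data, so total successes = posterior α − prior α and total failures = posterior β − prior β.
Total across both batches: 19−3=16 heads, 34−19=15 tails.
Subtract the second batch: 16−9=7 heads and 15−4=11 tails.

7 heads and 11 tails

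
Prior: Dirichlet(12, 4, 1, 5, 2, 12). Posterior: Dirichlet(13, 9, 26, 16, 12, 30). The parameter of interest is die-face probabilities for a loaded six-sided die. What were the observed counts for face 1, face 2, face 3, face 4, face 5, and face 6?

counts (1, 5, 25, 11, 10, 18)

For a Dirichlet(α) prior with multinomial counts c, the posterior is Dirichlet(α + c) componentwise.
Counts are posterior − prior componentwise: 13−12=1, 9−4=5, 26−1=25, 16−5=11, 12−2=10, 30−12=18.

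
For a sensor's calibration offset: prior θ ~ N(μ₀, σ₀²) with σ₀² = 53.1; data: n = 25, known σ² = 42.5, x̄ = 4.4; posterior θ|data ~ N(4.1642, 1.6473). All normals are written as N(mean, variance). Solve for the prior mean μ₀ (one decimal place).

The posterior mean is a precision-weighted average: μ_n = (τ₀μ₀ + τ_data·x̄)/(τ₀+τ_data), with τ₀=1/σ₀² and τ_data=n/σ².
Here τ₀ = 1/53.1 = 0.018832 and τ_data = 25/42.5 = 0.588235, so τ_n = 0.607067.
Rearranging for μ₀: μ₀ = (μ_n·τ_n − τ_data·x̄)/τ₀ = (4.1642·0.607067 − 0.588235·4.4) / 0.018832 = -0.060286/0.018832 ≈ -3.2.

μ₀ = -3.2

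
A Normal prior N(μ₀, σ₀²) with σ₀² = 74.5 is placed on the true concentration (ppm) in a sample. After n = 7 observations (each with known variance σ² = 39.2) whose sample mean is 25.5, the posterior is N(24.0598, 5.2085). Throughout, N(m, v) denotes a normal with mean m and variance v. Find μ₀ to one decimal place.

μ₀ = 4.9

The posterior mean is a precision-weighted average: μ_n = (τ₀μ₀ + τ_data·x̄)/(τ₀+τ_data), with τ₀=1/σ₀² and τ_data=n/σ².
Here τ₀ = 1/74.5 = 0.013423 and τ_data = 7/39.2 = 0.178571, so τ_n = 0.191994.
Rearranging for μ₀: μ₀ = (μ_n·τ_n − τ_data·x̄)/τ₀ = (24.0598·0.191994 − 0.178571·25.5) / 0.013423 = 0.065777/0.013423 ≈ 4.9.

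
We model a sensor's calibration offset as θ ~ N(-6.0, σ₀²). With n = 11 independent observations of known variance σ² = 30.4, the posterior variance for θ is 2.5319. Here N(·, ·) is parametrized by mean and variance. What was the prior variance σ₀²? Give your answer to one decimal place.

Posterior precision equals prior precision plus data precision: 1/σ_n² = 1/σ₀² + n/σ².
So 1/σ₀² = 1/2.5319 − 11/30.4 = 0.394960 − 0.361842 = 0.033118.
Hence σ₀² = 1/0.033118 ≈ 30.2.

σ₀² = 30.2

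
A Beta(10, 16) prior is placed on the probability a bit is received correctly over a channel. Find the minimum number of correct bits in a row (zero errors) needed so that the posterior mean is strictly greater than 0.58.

After k correct bits and 0 errors the posterior is Beta(10+k, 16), with mean (10+k)/(10+16+k).
Set (10+k)/(26+k) > 0.58 and solve: k > (0.58·26 − 10)/(1 − 0.58) = 12.095.
The smallest integer exceeding 12.095 is 13, and checking k=13: (23)/(39) = 0.5897 > 0.58.

k = 13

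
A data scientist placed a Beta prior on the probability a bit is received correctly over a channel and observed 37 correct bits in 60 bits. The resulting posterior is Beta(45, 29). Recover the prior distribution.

Beta(8, 6)

A Beta(α, β) prior with s successes and f failures in binomial data gives a Beta(α+s, β+f) posterior.
Subtract the data counts: 45−37=8, 29−23=6.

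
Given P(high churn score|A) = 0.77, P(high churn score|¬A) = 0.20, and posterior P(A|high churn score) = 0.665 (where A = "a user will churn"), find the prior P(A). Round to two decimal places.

In odds form, posterior odds = prior odds × likelihood ratio, so prior odds = posterior odds ÷ LR.
Posterior odds = 0.665/(1−0.665) = 1.9851. LR = 0.77/0.20 = 3.8500.
Prior odds = 1.9851/3.8500 = 0.5156, so P(A) = 0.5156/(1+0.5156) ≈ 0.34.

P(A) = 0.34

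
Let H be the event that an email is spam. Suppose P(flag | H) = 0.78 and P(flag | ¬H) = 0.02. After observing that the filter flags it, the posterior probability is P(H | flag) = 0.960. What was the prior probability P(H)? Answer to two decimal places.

Bayes' rule in odds form gives O(H|E) = O(H)·[P(E|H)/P(E|¬H)], hence O(H) = O(H|E)/LR.
Posterior odds = 0.960/(1−0.960) = 24.0000. LR = 0.78/0.02 = 39.0000.
Prior odds = 24.0000/39.0000 = 0.6154, so P(H) = 0.6154/(1+0.6154) ≈ 0.38.

P(H) = 0.38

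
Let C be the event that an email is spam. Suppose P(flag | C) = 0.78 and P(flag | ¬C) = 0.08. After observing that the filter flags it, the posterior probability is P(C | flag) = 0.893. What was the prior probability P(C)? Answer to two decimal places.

Bayes' rule in odds form gives O(C|E) = O(C)·[P(E|C)/P(E|¬C)], hence O(C) = O(C|E)/LR.
Posterior odds = 0.893/(1−0.893) = 8.3458. LR = 0.78/0.08 = 9.7500.
Prior odds = 8.3458/9.7500 = 0.8560, so P(C) = 0.8560/(1+0.8560) ≈ 0.46.

P(C) = 0.46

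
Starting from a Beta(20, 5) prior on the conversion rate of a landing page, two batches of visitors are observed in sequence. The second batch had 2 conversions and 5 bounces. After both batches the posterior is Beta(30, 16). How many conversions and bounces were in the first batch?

8 conversions and 6 bounces

Sequential conjugate updates are equivalent to a single update on the pooled data, so total successes = posterior α − prior α and total failures = posterior β − prior β.
Total across both batches: 30−20=10 conversions, 16−5=11 bounces.
Subtract the second batch: 10−2=8 conversions and 11−5=6 bounces.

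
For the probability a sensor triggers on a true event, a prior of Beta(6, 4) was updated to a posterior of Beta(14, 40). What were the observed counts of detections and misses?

8 detections and 36 misses

Under Beta–binomial conjugacy the posterior parameters are (α+s, β+f).
Match parameters: s=14−6=8, f=40−4=36.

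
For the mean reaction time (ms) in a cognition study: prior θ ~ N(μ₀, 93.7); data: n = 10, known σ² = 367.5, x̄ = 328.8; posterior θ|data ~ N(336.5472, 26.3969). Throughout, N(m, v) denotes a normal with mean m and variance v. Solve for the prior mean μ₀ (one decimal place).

With known observation variance, the Normal–Normal posterior has precision τ_n = τ₀ + n/σ² and mean μ_n = (τ₀μ₀ + (n/σ²)x̄)/τ_n.
Here τ₀ = 1/93.7 = 0.010672 and τ_data = 10/367.5 = 0.027211, so τ_n = 0.037883.
Rearranging for μ₀: μ₀ = (μ_n·τ_n − τ_data·x̄)/τ₀ = (336.5472·0.037883 − 0.027211·328.8) / 0.010672 = 3.802441/0.010672 ≈ 356.3.

μ₀ = 356.3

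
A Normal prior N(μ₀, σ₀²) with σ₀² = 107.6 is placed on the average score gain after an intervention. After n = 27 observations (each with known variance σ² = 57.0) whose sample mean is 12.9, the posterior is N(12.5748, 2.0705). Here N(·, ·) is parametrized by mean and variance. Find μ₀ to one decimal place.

μ₀ = -4.0

With known observation variance, the Normal–Normal posterior has precision τ_n = τ₀ + n/σ² and mean μ_n = (τ₀μ₀ + (n/σ²)x̄)/τ_n.
Here τ₀ = 1/107.6 = 0.009294 and τ_data = 27/57.0 = 0.473684, so τ_n = 0.482978.
Rearranging for μ₀: μ₀ = (μ_n·τ_n − τ_data·x̄)/τ₀ = (12.5748·0.482978 − 0.473684·12.9) / 0.009294 = -0.037172/0.009294 ≈ -4.0.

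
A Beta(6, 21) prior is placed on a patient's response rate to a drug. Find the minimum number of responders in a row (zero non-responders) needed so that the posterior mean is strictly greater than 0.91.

k = 207

After k responders and 0 non-responders the posterior is Beta(6+k, 21), with mean (6+k)/(6+21+k).
Set (6+k)/(27+k) > 0.91 and solve: k > (0.91·27 − 6)/(1 − 0.91) = 206.333.
The smallest integer exceeding 206.333 is 207.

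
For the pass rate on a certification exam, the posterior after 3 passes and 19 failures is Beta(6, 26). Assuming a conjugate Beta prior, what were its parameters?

Beta is conjugate to the binomial likelihood: posterior = Beta(a+s, b+f).
So a = 6 − 3 = 3 and b = 26 − 19 = 7.

Beta(3, 7)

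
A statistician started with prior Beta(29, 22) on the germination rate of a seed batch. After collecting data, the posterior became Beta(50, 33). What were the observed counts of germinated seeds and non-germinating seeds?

21 germinated seeds and 11 non-germinating seeds

A Beta(a, b) prior with s successes and f failures in binomial data gives a Beta(a+s, b+f) posterior.
Match parameters: s=50−29=21, f=33−22=11.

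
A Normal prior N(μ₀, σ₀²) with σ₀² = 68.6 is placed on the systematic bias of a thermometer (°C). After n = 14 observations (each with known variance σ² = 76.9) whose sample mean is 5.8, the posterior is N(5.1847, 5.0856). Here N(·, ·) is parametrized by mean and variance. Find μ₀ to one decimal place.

μ₀ = -2.5

The posterior mean is a precision-weighted average: μ_n = (τ₀μ₀ + τ_data·x̄)/(τ₀+τ_data), with τ₀=1/σ₀² and τ_data=n/σ².
Here τ₀ = 1/68.6 = 0.014577 and τ_data = 14/76.9 = 0.182055, so τ_n = 0.196632.
Rearranging for μ₀: μ₀ = (μ_n·τ_n − τ_data·x̄)/τ₀ = (5.1847·0.196632 − 0.182055·5.8) / 0.014577 = -0.036441/0.014577 ≈ -2.5.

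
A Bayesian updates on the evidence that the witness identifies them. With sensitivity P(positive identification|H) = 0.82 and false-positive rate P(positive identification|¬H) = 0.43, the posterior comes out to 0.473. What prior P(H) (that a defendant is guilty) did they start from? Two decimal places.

Bayes' rule in odds form gives O(H|E) = O(H)·[P(E|H)/P(E|¬H)], hence O(H) = O(H|E)/LR.
Posterior odds = 0.473/(1−0.473) = 0.8975. LR = 0.82/0.43 = 1.9070.
Prior odds = 0.8975/1.9070 = 0.4706, so P(H) = 0.4706/(1+0.4706) ≈ 0.32.

P(H) = 0.32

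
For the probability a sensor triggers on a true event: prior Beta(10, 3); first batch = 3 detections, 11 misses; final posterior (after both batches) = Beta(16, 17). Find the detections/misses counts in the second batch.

3 detections and 3 misses

Sequential conjugate updates are equivalent to a single update on the pooled data, so total successes = posterior α − prior α and total failures = posterior β − prior β.
Total across both batches: 16−10=6 detections, 17−3=14 misses.
Subtract the first batch: 6−3=3 detections and 14−11=3 misses.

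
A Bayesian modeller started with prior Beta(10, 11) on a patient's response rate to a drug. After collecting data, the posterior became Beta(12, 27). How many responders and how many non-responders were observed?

Beta is conjugate to the binomial likelihood: posterior = Beta(a+s, b+f).
Match parameters: s=12−10=2, f=27−11=16.

2 responders and 16 non-responders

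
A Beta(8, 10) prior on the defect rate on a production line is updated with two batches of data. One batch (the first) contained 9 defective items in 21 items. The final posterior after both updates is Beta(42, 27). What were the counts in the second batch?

Sequential conjugate updates are equivalent to a single update on the pooled data, so total successes = posterior α − prior α and total failures = posterior β − prior β.
Total across both batches: 42−8=34 defective items, 27−10=17 good items.
Subtract the first batch: 34−9=25 defective items and 17−12=5 good items.

25 defective items and 5 good items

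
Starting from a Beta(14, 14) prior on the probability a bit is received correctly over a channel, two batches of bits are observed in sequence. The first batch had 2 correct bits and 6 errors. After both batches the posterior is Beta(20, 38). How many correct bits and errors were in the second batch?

Because Beta–binomial updating is additive in the counts, the combined data contributed (α_post−α_prior, β_post−β_prior) successes and failures.
Total across both batches: 20−14=6 correct bits, 38−14=24 errors.
Subtract the first batch: 6−2=4 correct bits and 24−6=18 errors.

4 correct bits and 18 errors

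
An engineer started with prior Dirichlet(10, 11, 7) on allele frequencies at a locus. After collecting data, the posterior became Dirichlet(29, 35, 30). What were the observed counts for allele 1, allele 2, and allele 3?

counts (19, 24, 23)

For a Dirichlet(α) prior with multinomial counts c, the posterior is Dirichlet(α + c) componentwise.
Counts are posterior − prior componentwise: 29−10=19, 35−11=24, 30−7=23.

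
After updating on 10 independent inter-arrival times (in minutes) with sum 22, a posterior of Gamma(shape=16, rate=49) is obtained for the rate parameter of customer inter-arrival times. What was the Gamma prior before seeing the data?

For an exponential likelihood with a Gamma(α, β) prior on the rate, n observations with total T give posterior Gamma(α+n, β+T).
So α = 16 − 10 = 6 and β = 49 − 22 = 27.

Gamma(shape=6, rate=27)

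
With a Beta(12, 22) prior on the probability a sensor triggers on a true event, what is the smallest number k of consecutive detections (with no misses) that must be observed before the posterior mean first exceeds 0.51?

k = 11

After k detections and 0 misses the posterior is Beta(12+k, 22), with mean (12+k)/(12+22+k).
Set (12+k)/(34+k) > 0.51 and solve: k > (0.51·34 − 12)/(1 − 0.51) = 10.898.
The smallest integer exceeding 10.898 is 11, and checking k=11: (23)/(45) = 0.5111 > 0.51.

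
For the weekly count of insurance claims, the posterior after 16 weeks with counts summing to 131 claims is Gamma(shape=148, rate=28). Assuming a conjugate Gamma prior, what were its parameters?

A Gamma(α, β) prior (rate parametrization) on a Poisson rate with n observations summing to S gives posterior Gamma(α+S, β+n).
So α = 148 − 131 = 17 and β = 28 − 16 = 12.

Gamma(shape=17, rate=12)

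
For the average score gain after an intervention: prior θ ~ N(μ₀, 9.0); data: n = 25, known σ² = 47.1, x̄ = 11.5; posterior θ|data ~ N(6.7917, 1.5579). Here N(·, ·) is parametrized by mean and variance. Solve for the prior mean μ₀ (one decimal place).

The posterior mean is a precision-weighted average: μ_n = (τ₀μ₀ + τ_data·x̄)/(τ₀+τ_data), with τ₀=1/σ₀² and τ_data=n/σ².
Here τ₀ = 1/9.0 = 0.111111 and τ_data = 25/47.1 = 0.530786, so τ_n = 0.641897.
Rearranging for μ₀: μ₀ = (μ_n·τ_n − τ_data·x̄)/τ₀ = (6.7917·0.641897 − 0.530786·11.5) / 0.111111 = -1.744467/0.111111 ≈ -15.7.

μ₀ = -15.7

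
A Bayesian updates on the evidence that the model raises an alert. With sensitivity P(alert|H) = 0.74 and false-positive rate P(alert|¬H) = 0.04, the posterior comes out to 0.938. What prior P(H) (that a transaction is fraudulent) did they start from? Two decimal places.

In odds form, posterior odds = prior odds × likelihood ratio, so prior odds = posterior odds ÷ LR.
Posterior odds = 0.938/(1−0.938) = 15.1290. LR = 0.74/0.04 = 18.5000.
Prior odds = 15.1290/18.5000 = 0.8178, so P(H) = 0.8178/(1+0.8178) ≈ 0.45.

P(H) = 0.45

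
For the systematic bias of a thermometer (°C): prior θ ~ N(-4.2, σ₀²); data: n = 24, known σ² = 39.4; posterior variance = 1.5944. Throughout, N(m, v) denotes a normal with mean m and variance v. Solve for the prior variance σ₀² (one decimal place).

Posterior precision equals prior precision plus data precision: 1/σ_n² = 1/σ₀² + n/σ².
So 1/σ₀² = 1/1.5944 − 24/39.4 = 0.627195 − 0.609137 = 0.018058.
Hence σ₀² = 1/0.018058 ≈ 55.4.

σ₀² = 55.4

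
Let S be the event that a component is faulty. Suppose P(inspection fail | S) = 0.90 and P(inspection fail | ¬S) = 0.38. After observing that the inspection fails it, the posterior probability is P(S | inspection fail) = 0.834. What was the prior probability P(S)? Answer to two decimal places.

P(S) = 0.68

In odds form, posterior odds = prior odds × likelihood ratio, so prior odds = posterior odds ÷ LR.
Posterior odds = 0.834/(1−0.834) = 5.0241. LR = 0.90/0.38 = 2.3684.
Prior odds = 5.0241/2.3684 = 2.1213, so P(S) = 2.1213/(1+2.1213) ≈ 0.68.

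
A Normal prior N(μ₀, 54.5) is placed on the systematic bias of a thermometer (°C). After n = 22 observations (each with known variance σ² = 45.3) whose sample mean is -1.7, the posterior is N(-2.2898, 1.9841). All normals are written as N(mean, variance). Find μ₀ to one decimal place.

The posterior mean is a precision-weighted average: μ_n = (τ₀μ₀ + τ_data·x̄)/(τ₀+τ_data), with τ₀=1/σ₀² and τ_data=n/σ².
Here τ₀ = 1/54.5 = 0.018349 and τ_data = 22/45.3 = 0.485651, so τ_n = 0.504000.
Rearranging for μ₀: μ₀ = (μ_n·τ_n − τ_data·x̄)/τ₀ = (-2.2898·0.504000 − 0.485651·-1.7) / 0.018349 = -0.328453/0.018349 ≈ -17.9.

μ₀ = -17.9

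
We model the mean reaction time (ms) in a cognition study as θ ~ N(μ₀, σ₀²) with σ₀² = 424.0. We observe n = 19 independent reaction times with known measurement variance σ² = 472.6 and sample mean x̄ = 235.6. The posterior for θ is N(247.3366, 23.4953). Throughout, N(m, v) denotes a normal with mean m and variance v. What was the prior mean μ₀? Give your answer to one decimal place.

With known observation variance, the Normal–Normal posterior has precision τ_n = τ₀ + n/σ² and mean μ_n = (τ₀μ₀ + (n/σ²)x̄)/τ_n.
Here τ₀ = 1/424.0 = 0.002358 and τ_data = 19/472.6 = 0.040203, so τ_n = 0.042561.
Rearranging for μ₀: μ₀ = (μ_n·τ_n − τ_data·x̄)/τ₀ = (247.3366·0.042561 − 0.040203·235.6) / 0.002358 = 1.055066/0.002358 ≈ 447.4.

μ₀ = 447.4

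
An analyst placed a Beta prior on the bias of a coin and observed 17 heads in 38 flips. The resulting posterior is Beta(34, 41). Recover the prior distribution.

A Beta(a, b) prior with s successes and f failures in binomial data gives a Beta(a+s, b+f) posterior.
So a = 34 − 17 = 17 and b = 41 − 21 = 20.

Beta(17, 20)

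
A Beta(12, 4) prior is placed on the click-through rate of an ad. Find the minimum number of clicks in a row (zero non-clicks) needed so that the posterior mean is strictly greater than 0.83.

k = 8

After k clicks and 0 non-clicks the posterior is Beta(12+k, 4), with mean (12+k)/(12+4+k).
Set (12+k)/(16+k) > 0.83 and solve: k > (0.83·16 − 12)/(1 − 0.83) = 7.529.
The smallest integer exceeding 7.529 is 8, and checking k=8: (20)/(24) = 0.8333 > 0.83.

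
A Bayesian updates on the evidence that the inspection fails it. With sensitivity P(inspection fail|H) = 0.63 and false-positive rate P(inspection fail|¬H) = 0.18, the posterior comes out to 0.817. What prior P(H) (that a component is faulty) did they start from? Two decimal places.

P(H) = 0.56

Bayes' rule in odds form gives O(H|E) = O(H)·[P(E|H)/P(E|¬H)], hence O(H) = O(H|E)/LR.
Posterior odds = 0.817/(1−0.817) = 4.4645. LR = 0.63/0.18 = 3.5000.
Prior odds = 4.4645/3.5000 = 1.2756, so P(H) = 1.2756/(1+1.2756) ≈ 0.56.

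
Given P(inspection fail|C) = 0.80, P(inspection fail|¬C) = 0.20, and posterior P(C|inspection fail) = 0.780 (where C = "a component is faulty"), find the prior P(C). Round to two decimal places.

Bayes' rule in odds form gives O(C|E) = O(C)·[P(E|C)/P(E|¬C)], hence O(C) = O(C|E)/LR.
Posterior odds = 0.780/(1−0.780) = 3.5455. LR = 0.80/0.20 = 4.0000.
Prior odds = 3.5455/4.0000 = 0.8864, so P(C) = 0.8864/(1+0.8864) ≈ 0.47.

P(C) = 0.47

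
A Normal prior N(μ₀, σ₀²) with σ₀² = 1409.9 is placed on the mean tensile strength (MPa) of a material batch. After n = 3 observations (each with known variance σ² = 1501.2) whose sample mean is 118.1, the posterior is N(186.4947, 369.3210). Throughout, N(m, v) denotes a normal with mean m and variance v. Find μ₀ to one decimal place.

The posterior mean is a precision-weighted average: μ_n = (τ₀μ₀ + τ_data·x̄)/(τ₀+τ_data), with τ₀=1/σ₀² and τ_data=n/σ².
Here τ₀ = 1/1409.9 = 0.000709 and τ_data = 3/1501.2 = 0.001998, so τ_n = 0.002707.
Rearranging for μ₀: μ₀ = (μ_n·τ_n − τ_data·x̄)/τ₀ = (186.4947·0.002707 − 0.001998·118.1) / 0.000709 = 0.268877/0.000709 ≈ 379.2.

μ₀ = 379.2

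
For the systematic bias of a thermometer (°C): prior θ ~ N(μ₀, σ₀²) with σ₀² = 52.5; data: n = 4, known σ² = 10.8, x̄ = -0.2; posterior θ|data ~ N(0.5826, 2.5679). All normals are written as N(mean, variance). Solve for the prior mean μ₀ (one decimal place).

μ₀ = 15.8

With known observation variance, the Normal–Normal posterior has precision τ_n = τ₀ + n/σ² and mean μ_n = (τ₀μ₀ + (n/σ²)x̄)/τ_n.
Here τ₀ = 1/52.5 = 0.019048 and τ_data = 4/10.8 = 0.370370, so τ_n = 0.389418.
Rearranging for μ₀: μ₀ = (μ_n·τ_n − τ_data·x̄)/τ₀ = (0.5826·0.389418 − 0.370370·-0.2) / 0.019048 = 0.300949/0.019048 ≈ 15.8.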